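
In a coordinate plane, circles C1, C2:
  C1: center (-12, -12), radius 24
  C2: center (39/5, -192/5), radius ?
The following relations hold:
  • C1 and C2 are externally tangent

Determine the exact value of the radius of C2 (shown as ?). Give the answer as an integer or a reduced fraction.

9

1. [ext C1·C2]  r_C2² + 48r_C2 − 513 = 0  ⇒  r_C2 = 9 (r>0 drops 1)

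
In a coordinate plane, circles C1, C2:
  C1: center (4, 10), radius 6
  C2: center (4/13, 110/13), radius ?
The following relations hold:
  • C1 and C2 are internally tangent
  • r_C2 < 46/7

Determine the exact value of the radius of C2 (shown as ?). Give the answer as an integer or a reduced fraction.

2

1. [int C1,C2]  r_C2² − 12r_C2 + 20 = 0  ⇒  r_C2 = 2 or 10
2. given r_C2 < 46/7: keep 2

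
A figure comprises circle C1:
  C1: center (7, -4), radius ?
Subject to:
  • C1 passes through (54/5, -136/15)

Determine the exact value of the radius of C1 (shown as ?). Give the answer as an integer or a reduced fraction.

1. [C1∋P]  r_C1² − 361/9 = 0  ⇒  r_C1 = 19/3 (r>0 drops 1)

19/3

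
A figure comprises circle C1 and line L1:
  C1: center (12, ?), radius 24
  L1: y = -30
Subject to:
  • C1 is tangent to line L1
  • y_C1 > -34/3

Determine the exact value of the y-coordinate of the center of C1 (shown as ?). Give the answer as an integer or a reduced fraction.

1. [C1‖L1]  y_C1² + 60y_C1 + 324 = 0  ⇒  y_C1 = -54 or -6
2. given y_C1 > -34/3: keep -6

-6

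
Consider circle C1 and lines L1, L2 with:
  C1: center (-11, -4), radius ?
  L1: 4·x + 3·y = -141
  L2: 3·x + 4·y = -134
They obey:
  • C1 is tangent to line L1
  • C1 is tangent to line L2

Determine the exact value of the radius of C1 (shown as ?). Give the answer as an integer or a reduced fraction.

1. [C1‖L1]  r_C1² − 289 = 0  ⇒  r_C1 = 17 (r>0 drops 1)
2. [C1‖L2]  r_C1² − 289 = 0  ⇒  r_C1 = 17 (r>0 drops 1)

17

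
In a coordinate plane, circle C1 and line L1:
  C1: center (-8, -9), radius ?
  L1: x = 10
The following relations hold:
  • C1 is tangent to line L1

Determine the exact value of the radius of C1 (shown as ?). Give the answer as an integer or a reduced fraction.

1. [C1‖L1]  r_C1² − 324 = 0  ⇒  r_C1 = 18 (r>0 drops 1)

18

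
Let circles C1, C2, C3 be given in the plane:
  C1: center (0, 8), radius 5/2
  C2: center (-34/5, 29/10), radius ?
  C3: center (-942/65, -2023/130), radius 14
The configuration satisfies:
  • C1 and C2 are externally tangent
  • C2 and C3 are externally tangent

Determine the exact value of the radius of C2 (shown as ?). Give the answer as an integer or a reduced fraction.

1. [ext C1·C2]  r_C2² + 5r_C2 − 66 = 0  ⇒  r_C2 = 6 (r>0 drops 1)
2. [ext C2·C3]  r_C2² + 28r_C2 − 204 = 0  ⇒  r_C2 = 6 (r>0 drops 1)

6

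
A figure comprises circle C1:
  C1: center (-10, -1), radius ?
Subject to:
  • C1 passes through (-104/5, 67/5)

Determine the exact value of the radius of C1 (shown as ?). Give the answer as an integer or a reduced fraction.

1. [C1∋P]  r_C1² − 324 = 0  ⇒  r_C1 = 18 (r>0 drops 1)

18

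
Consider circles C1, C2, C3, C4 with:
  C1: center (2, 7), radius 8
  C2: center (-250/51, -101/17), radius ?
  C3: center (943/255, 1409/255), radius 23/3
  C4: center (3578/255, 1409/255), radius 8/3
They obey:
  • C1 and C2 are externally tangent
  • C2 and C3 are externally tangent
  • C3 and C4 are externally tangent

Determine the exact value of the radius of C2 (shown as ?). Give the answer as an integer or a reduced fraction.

1. [ext C1·C2]  r_C2² + 16r_C2 − 1360/9 = 0  ⇒  r_C2 = 20/3 (r>0 drops 1)
2. [ext C2·C3]  r_C2² + (46/3)r_C2 − 440/3 = 0  ⇒  r_C2 = 20/3 (r>0 drops 1)

20/3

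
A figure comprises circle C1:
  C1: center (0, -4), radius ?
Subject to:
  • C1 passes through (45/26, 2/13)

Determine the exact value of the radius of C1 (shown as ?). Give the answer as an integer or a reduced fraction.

9/2

1. [C1∋P]  r_C1² − 81/4 = 0  ⇒  r_C1 = 9/2 (r>0 drops 1)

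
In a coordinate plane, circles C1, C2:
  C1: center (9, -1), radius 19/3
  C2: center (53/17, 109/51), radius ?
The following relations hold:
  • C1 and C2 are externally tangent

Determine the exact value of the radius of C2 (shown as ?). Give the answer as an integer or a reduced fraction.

1/3

1. [ext C1·C2]  r_C2² + (38/3)r_C2 − 13/3 = 0  ⇒  r_C2 = 1/3 (r>0 drops 1)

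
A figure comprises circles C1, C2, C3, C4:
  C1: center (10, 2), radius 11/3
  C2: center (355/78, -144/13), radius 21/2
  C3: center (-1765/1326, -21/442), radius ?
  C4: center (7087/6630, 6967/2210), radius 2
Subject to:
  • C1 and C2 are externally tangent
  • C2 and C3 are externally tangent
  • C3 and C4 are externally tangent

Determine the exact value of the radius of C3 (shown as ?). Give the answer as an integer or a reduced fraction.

1. [ext C2·C3]  r_C3² + 21r_C3 − 46 = 0  ⇒  r_C3 = 2 (r>0 drops 1)
2. [ext C3·C4]  r_C3² + 4r_C3 − 12 = 0  ⇒  r_C3 = 2 (r>0 drops 1)

2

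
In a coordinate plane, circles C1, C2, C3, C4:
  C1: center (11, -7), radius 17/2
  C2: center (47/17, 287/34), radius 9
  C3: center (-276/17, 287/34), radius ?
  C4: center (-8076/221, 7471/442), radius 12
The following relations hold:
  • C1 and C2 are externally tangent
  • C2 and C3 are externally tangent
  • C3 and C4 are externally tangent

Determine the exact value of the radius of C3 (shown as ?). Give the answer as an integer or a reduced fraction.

10

1. [ext C2·C3]  r_C3² + 18r_C3 − 280 = 0  ⇒  r_C3 = 10 (r>0 drops 1)
2. [ext C3·C4]  r_C3² + 24r_C3 − 340 = 0  ⇒  r_C3 = 10 (r>0 drops 1)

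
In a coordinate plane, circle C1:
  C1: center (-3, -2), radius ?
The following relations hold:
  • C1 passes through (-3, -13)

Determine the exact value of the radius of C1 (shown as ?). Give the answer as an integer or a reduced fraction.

11

1. [C1∋P]  r_C1² − 121 = 0  ⇒  r_C1 = 11 (r>0 drops 1)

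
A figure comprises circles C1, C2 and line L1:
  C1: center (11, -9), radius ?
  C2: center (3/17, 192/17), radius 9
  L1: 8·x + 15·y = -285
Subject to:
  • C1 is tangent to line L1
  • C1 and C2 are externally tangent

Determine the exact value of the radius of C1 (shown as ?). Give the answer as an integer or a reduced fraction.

1. [C1‖L1]  r_C1² − 196 = 0  ⇒  r_C1 = 14 (r>0 drops 1)
2. [ext C1·C2]  r_C1² + 18r_C1 − 448 = 0  ⇒  r_C1 = 14 (r>0 drops 1)

14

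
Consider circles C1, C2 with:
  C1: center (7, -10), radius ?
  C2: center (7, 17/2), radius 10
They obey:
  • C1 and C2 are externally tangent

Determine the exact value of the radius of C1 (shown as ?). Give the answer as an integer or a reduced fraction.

17/2

1. [ext C1·C2]  r_C1² + 20r_C1 − 969/4 = 0  ⇒  r_C1 = 17/2 (r>0 drops 1)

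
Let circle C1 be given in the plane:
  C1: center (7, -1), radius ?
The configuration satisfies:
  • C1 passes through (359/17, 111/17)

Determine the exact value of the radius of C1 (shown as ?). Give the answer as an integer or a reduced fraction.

16

1. [C1∋P]  r_C1² − 256 = 0  ⇒  r_C1 = 16 (r>0 drops 1)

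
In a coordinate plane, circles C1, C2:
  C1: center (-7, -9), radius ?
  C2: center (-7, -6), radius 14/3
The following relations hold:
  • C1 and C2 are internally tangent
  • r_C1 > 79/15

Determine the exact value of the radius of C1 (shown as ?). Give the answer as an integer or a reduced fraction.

23/3

1. [int C1,C2]  r_C1² − (28/3)r_C1 + 115/9 = 0  ⇒  r_C1 = 5/3 or 23/3
2. given r_C1 > 79/15: keep 23/3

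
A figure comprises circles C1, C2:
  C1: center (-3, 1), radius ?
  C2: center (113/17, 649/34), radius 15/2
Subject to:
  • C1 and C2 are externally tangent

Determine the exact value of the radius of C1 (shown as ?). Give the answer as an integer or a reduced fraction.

1. [ext C1·C2]  r_C1² + 15r_C1 − 364 = 0  ⇒  r_C1 = 13 (r>0 drops 1)

13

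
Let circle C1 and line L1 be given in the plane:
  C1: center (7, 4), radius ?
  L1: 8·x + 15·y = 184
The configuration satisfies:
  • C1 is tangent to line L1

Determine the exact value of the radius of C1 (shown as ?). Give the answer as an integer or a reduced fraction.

1. [C1‖L1]  r_C1² − 16 = 0  ⇒  r_C1 = 4 (r>0 drops 1)

4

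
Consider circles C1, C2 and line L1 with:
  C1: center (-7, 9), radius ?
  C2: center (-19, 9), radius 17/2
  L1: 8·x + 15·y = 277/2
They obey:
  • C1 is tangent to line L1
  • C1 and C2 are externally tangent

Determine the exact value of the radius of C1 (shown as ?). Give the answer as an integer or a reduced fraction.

1. [C1‖L1]  r_C1² − 49/4 = 0  ⇒  r_C1 = 7/2 (r>0 drops 1)
2. [ext C1·C2]  r_C1² + 17r_C1 − 287/4 = 0  ⇒  r_C1 = 7/2 (r>0 drops 1)

7/2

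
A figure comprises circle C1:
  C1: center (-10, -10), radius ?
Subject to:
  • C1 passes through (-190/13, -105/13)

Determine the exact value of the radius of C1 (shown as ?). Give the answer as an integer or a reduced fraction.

5

1. [C1∋P]  r_C1² − 25 = 0  ⇒  r_C1 = 5 (r>0 drops 1)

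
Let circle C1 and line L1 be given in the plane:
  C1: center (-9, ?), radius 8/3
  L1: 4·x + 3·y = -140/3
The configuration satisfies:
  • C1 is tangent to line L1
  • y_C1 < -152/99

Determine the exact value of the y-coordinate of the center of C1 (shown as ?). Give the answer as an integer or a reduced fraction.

1. [C1‖L1]  y_C1² + (64/9)y_C1 − 64/9 = 0  ⇒  y_C1 = -8 or 8/9
2. given y_C1 < -152/99: keep -8

-8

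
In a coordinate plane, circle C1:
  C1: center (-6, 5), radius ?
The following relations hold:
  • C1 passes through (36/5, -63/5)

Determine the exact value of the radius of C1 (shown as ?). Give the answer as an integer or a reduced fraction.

1. [C1∋P]  r_C1² − 484 = 0  ⇒  r_C1 = 22 (r>0 drops 1)

22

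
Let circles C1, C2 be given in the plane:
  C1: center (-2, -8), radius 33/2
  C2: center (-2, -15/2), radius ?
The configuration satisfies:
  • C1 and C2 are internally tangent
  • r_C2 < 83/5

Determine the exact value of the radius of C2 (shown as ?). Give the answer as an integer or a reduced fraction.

1. [int C1,C2]  r_C2² − 33r_C2 + 272 = 0  ⇒  r_C2 = 16 or 17
2. given r_C2 < 83/5: keep 16

16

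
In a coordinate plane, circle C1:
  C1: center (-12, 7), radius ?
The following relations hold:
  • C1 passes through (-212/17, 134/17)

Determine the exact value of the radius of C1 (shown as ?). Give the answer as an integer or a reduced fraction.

1. [C1∋P]  r_C1² − 1 = 0  ⇒  r_C1 = 1 (r>0 drops 1)

1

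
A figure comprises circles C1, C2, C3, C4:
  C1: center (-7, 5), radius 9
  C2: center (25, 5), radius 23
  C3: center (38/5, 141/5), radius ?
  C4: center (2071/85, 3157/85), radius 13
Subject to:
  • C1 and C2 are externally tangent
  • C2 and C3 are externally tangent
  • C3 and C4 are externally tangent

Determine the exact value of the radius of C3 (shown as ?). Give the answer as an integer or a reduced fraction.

6

1. [ext C2·C3]  r_C3² + 46r_C3 − 312 = 0  ⇒  r_C3 = 6 (r>0 drops 1)
2. [ext C3·C4]  r_C3² + 26r_C3 − 192 = 0  ⇒  r_C3 = 6 (r>0 drops 1)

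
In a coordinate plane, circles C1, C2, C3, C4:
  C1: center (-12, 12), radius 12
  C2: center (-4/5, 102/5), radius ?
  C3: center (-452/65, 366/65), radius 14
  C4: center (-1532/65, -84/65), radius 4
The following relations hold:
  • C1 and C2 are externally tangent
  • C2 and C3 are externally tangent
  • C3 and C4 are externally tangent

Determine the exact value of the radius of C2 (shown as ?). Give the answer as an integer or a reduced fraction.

2

1. [ext C1·C2]  r_C2² + 24r_C2 − 52 = 0  ⇒  r_C2 = 2 (r>0 drops 1)
2. [ext C2·C3]  r_C2² + 28r_C2 − 60 = 0  ⇒  r_C2 = 2 (r>0 drops 1)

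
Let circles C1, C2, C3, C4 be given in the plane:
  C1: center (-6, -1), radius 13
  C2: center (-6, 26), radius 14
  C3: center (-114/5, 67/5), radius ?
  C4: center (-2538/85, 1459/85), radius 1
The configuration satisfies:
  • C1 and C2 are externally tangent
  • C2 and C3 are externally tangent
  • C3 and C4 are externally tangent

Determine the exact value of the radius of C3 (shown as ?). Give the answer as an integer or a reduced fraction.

1. [ext C2·C3]  r_C3² + 28r_C3 − 245 = 0  ⇒  r_C3 = 7 (r>0 drops 1)
2. [ext C3·C4]  r_C3² + 2r_C3 − 63 = 0  ⇒  r_C3 = 7 (r>0 drops 1)

7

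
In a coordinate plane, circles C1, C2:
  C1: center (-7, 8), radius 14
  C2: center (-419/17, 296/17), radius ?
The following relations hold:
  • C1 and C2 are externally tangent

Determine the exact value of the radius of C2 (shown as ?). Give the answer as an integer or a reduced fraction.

1. [ext C1·C2]  r_C2² + 28r_C2 − 204 = 0  ⇒  r_C2 = 6 (r>0 drops 1)

6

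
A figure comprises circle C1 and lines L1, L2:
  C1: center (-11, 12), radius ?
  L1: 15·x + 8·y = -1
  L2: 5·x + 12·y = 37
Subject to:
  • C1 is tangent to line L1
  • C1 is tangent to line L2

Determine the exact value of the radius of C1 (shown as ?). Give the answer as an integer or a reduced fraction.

1. [C1‖L1]  r_C1² − 16 = 0  ⇒  r_C1 = 4 (r>0 drops 1)
2. [C1‖L2]  r_C1² − 16 = 0  ⇒  r_C1 = 4 (r>0 drops 1)

4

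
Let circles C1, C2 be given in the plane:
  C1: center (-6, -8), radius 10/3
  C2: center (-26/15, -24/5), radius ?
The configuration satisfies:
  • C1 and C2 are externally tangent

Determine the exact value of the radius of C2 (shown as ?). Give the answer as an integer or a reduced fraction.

2

1. [ext C1·C2]  r_C2² + (20/3)r_C2 − 52/3 = 0  ⇒  r_C2 = 2 (r>0 drops 1)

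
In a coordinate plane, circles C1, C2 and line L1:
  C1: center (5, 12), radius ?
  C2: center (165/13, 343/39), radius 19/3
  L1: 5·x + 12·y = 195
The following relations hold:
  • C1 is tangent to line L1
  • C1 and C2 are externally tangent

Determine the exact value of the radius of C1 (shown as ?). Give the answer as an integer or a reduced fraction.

1. [C1‖L1]  r_C1² − 4 = 0  ⇒  r_C1 = 2 (r>0 drops 1)
2. [ext C1·C2]  r_C1² + (38/3)r_C1 − 88/3 = 0  ⇒  r_C1 = 2 (r>0 drops 1)

2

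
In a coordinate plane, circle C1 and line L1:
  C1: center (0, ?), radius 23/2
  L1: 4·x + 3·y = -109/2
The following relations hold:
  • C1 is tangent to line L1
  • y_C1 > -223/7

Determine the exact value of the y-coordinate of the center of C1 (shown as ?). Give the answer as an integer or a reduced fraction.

1

1. [C1‖L1]  y_C1² + (109/3)y_C1 − 112/3 = 0  ⇒  y_C1 = -112/3 or 1
2. given y_C1 > -223/7: keep 1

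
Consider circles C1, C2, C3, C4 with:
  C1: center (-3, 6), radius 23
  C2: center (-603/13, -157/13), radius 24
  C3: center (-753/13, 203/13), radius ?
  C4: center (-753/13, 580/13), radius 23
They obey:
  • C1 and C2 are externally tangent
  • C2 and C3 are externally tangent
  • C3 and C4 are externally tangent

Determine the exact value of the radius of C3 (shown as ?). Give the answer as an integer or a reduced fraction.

6

1. [ext C2·C3]  r_C3² + 48r_C3 − 324 = 0  ⇒  r_C3 = 6 (r>0 drops 1)
2. [ext C3·C4]  r_C3² + 46r_C3 − 312 = 0  ⇒  r_C3 = 6 (r>0 drops 1)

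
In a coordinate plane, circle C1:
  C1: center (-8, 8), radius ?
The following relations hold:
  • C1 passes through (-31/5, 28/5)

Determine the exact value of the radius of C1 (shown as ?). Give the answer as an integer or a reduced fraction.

3

1. [C1∋P]  r_C1² − 9 = 0  ⇒  r_C1 = 3 (r>0 drops 1)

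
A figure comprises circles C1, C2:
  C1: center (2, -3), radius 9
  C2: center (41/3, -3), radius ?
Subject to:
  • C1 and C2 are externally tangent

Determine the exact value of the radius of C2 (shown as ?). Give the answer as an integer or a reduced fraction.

8/3

1. [ext C1·C2]  r_C2² + 18r_C2 − 496/9 = 0  ⇒  r_C2 = 8/3 (r>0 drops 1)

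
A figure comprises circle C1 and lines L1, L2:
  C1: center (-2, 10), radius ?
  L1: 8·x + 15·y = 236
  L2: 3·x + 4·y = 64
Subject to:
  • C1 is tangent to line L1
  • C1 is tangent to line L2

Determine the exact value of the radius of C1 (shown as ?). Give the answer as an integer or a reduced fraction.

1. [C1‖L1]  r_C1² − 36 = 0  ⇒  r_C1 = 6 (r>0 drops 1)
2. [C1‖L2]  r_C1² − 36 = 0  ⇒  r_C1 = 6 (r>0 drops 1)

6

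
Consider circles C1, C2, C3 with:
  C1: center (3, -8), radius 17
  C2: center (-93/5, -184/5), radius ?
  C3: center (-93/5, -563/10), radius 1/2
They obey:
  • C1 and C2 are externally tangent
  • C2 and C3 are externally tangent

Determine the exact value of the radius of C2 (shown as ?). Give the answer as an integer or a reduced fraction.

19

1. [ext C1·C2]  r_C2² + 34r_C2 − 1007 = 0  ⇒  r_C2 = 19 (r>0 drops 1)
2. [ext C2·C3]  r_C2² + 1r_C2 − 380 = 0  ⇒  r_C2 = 19 (r>0 drops 1)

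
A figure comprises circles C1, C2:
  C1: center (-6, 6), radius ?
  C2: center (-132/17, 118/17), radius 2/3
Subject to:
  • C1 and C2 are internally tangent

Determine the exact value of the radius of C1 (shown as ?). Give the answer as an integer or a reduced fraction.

1. [int C1,C2]  r_C1² − (4/3)r_C1 − 32/9 = 0  ⇒  r_C1 = 8/3 (r>0 drops 1)

8/3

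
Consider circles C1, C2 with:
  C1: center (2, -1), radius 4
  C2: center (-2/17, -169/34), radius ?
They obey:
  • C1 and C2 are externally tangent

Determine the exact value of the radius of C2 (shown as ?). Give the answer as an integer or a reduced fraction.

1. [ext C1·C2]  r_C2² + 8r_C2 − 17/4 = 0  ⇒  r_C2 = 1/2 (r>0 drops 1)

1/2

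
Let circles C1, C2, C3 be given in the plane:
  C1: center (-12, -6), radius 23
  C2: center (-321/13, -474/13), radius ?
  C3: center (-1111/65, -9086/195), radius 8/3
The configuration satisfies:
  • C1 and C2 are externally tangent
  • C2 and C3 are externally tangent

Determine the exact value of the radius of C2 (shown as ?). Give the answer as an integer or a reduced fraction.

1. [ext C1·C2]  r_C2² + 46r_C2 − 560 = 0  ⇒  r_C2 = 10 (r>0 drops 1)
2. [ext C2·C3]  r_C2² + (16/3)r_C2 − 460/3 = 0  ⇒  r_C2 = 10 (r>0 drops 1)

10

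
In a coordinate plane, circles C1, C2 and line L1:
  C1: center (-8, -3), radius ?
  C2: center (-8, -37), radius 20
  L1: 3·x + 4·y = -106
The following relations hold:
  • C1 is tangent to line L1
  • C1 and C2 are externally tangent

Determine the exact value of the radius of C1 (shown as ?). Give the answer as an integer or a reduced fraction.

14

1. [C1‖L1]  r_C1² − 196 = 0  ⇒  r_C1 = 14 (r>0 drops 1)
2. [ext C1·C2]  r_C1² + 40r_C1 − 756 = 0  ⇒  r_C1 = 14 (r>0 drops 1)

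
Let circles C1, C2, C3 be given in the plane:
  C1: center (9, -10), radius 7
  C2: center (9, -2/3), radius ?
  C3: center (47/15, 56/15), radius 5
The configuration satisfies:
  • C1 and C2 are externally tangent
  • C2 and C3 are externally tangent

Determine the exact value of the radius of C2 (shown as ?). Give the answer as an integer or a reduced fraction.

1. [ext C1·C2]  r_C2² + 14r_C2 − 343/9 = 0  ⇒  r_C2 = 7/3 (r>0 drops 1)
2. [ext C2·C3]  r_C2² + 10r_C2 − 259/9 = 0  ⇒  r_C2 = 7/3 (r>0 drops 1)

7/3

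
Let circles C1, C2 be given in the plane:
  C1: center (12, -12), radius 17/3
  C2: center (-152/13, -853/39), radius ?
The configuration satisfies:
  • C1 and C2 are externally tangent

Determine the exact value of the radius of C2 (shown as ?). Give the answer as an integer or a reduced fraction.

20

1. [ext C1·C2]  r_C2² + (34/3)r_C2 − 1880/3 = 0  ⇒  r_C2 = 20 (r>0 drops 1)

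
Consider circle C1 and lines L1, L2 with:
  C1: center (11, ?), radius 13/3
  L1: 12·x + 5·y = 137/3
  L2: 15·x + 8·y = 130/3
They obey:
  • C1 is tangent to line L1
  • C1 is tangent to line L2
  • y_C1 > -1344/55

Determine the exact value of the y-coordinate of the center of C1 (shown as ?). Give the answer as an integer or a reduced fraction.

-6

1. [C1‖L1]  y_C1² + (518/15)y_C1 + 856/5 = 0  ⇒  y_C1 = -428/15 or -6
2. [C1‖L2]  y_C1² + (365/12)y_C1 + 293/2 = 0  ⇒  y_C1 = -293/12 or -6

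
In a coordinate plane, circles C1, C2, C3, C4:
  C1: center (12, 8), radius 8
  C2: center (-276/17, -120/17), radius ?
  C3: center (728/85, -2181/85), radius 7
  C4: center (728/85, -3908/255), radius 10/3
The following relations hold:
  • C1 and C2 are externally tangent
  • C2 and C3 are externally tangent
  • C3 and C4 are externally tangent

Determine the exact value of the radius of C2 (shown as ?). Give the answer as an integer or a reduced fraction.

24

1. [ext C1·C2]  r_C2² + 16r_C2 − 960 = 0  ⇒  r_C2 = 24 (r>0 drops 1)
2. [ext C2·C3]  r_C2² + 14r_C2 − 912 = 0  ⇒  r_C2 = 24 (r>0 drops 1)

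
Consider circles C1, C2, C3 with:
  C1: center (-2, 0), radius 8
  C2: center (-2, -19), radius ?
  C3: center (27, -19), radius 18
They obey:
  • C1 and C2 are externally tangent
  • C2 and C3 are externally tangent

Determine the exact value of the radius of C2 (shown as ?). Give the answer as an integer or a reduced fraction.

1. [ext C1·C2]  r_C2² + 16r_C2 − 297 = 0  ⇒  r_C2 = 11 (r>0 drops 1)
2. [ext C2·C3]  r_C2² + 36r_C2 − 517 = 0  ⇒  r_C2 = 11 (r>0 drops 1)

11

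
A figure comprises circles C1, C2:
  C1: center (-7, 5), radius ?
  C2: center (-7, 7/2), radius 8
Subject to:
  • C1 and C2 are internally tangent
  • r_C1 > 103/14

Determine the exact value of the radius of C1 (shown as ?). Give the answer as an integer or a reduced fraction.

1. [int C1,C2]  r_C1² − 16r_C1 + 247/4 = 0  ⇒  r_C1 = 13/2 or 19/2
2. given r_C1 > 103/14: keep 19/2

19/2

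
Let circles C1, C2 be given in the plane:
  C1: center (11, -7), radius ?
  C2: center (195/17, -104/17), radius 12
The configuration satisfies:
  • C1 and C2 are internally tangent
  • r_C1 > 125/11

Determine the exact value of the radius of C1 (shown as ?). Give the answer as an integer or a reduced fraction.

1. [int C1,C2]  r_C1² − 24r_C1 + 143 = 0  ⇒  r_C1 = 11 or 13
2. given r_C1 > 125/11: keep 13

13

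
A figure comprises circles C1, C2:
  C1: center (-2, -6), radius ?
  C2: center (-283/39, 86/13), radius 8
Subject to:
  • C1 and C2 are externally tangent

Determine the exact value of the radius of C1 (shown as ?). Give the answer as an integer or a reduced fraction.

1. [ext C1·C2]  r_C1² + 16r_C1 − 1105/9 = 0  ⇒  r_C1 = 17/3 (r>0 drops 1)

17/3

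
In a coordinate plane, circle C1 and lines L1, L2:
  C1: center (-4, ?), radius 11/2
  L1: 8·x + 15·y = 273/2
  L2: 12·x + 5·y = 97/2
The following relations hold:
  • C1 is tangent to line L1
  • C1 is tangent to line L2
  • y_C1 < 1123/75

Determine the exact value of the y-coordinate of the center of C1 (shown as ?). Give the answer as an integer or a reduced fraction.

5

1. [C1‖L1]  y_C1² − (337/15)y_C1 + 262/3 = 0  ⇒  y_C1 = 5 or 262/15
2. [C1‖L2]  y_C1² − (193/5)y_C1 + 168 = 0  ⇒  y_C1 = 5 or 168/5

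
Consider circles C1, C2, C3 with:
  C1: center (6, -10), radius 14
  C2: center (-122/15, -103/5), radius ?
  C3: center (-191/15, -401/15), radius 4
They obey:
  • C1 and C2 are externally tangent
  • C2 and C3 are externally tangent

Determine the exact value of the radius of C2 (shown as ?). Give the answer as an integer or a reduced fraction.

1. [ext C1·C2]  r_C2² + 28r_C2 − 1045/9 = 0  ⇒  r_C2 = 11/3 (r>0 drops 1)
2. [ext C2·C3]  r_C2² + 8r_C2 − 385/9 = 0  ⇒  r_C2 = 11/3 (r>0 drops 1)

11/3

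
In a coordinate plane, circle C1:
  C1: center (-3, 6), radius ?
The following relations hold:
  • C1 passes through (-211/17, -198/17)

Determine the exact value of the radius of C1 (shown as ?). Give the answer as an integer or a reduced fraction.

1. [C1∋P]  r_C1² − 400 = 0  ⇒  r_C1 = 20 (r>0 drops 1)

20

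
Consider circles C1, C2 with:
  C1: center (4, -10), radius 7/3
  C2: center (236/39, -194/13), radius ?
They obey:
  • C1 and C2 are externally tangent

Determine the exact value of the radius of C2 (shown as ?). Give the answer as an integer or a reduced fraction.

3

1. [ext C1·C2]  r_C2² + (14/3)r_C2 − 23 = 0  ⇒  r_C2 = 3 (r>0 drops 1)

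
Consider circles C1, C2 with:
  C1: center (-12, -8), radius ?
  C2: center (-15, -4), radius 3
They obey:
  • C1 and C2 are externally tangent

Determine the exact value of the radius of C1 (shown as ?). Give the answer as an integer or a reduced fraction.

2

1. [ext C1·C2]  r_C1² + 6r_C1 − 16 = 0  ⇒  r_C1 = 2 (r>0 drops 1)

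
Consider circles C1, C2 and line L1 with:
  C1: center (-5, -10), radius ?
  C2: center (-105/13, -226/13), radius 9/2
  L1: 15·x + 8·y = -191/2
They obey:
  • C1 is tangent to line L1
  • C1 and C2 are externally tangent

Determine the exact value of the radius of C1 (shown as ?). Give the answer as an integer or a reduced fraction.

1. [C1‖L1]  r_C1² − 49/4 = 0  ⇒  r_C1 = 7/2 (r>0 drops 1)
2. [ext C1·C2]  r_C1² + 9r_C1 − 175/4 = 0  ⇒  r_C1 = 7/2 (r>0 drops 1)

7/2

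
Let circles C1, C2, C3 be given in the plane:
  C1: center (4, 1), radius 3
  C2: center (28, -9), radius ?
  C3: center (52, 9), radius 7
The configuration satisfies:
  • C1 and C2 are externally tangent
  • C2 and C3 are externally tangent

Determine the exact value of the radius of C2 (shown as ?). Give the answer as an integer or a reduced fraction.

1. [ext C1·C2]  r_C2² + 6r_C2 − 667 = 0  ⇒  r_C2 = 23 (r>0 drops 1)
2. [ext C2·C3]  r_C2² + 14r_C2 − 851 = 0  ⇒  r_C2 = 23 (r>0 drops 1)

23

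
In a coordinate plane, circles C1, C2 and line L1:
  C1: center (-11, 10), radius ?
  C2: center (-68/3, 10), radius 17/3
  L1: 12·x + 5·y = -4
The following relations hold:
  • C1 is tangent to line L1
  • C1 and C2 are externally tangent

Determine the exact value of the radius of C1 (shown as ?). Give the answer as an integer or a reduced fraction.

6

1. [C1‖L1]  r_C1² − 36 = 0  ⇒  r_C1 = 6 (r>0 drops 1)
2. [ext C1·C2]  r_C1² + (34/3)r_C1 − 104 = 0  ⇒  r_C1 = 6 (r>0 drops 1)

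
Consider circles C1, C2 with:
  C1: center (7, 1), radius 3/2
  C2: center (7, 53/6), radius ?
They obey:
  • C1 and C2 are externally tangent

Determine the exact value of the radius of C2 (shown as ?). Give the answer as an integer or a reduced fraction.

1. [ext C1·C2]  r_C2² + 3r_C2 − 532/9 = 0  ⇒  r_C2 = 19/3 (r>0 drops 1)

19/3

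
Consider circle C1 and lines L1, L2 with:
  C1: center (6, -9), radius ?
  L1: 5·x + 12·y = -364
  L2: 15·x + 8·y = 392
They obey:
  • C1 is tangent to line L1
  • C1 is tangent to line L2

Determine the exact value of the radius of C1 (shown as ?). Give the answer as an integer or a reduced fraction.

22

1. [C1‖L1]  r_C1² − 484 = 0  ⇒  r_C1 = 22 (r>0 drops 1)
2. [C1‖L2]  r_C1² − 484 = 0  ⇒  r_C1 = 22 (r>0 drops 1)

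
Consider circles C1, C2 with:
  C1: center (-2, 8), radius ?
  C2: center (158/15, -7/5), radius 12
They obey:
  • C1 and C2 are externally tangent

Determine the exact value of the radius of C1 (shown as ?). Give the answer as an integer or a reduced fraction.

11/3

1. [ext C1·C2]  r_C1² + 24r_C1 − 913/9 = 0  ⇒  r_C1 = 11/3 (r>0 drops 1)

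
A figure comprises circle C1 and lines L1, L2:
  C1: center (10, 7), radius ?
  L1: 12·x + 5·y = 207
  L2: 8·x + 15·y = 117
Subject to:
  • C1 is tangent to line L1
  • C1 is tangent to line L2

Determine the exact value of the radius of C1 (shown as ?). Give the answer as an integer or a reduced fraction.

4

1. [C1‖L1]  r_C1² − 16 = 0  ⇒  r_C1 = 4 (r>0 drops 1)
2. [C1‖L2]  r_C1² − 16 = 0  ⇒  r_C1 = 4 (r>0 drops 1)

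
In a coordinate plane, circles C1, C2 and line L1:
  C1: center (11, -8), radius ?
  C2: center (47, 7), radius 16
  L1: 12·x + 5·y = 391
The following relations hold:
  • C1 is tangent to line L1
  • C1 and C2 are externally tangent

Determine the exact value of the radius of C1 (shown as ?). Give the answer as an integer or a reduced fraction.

1. [C1‖L1]  r_C1² − 529 = 0  ⇒  r_C1 = 23 (r>0 drops 1)
2. [ext C1·C2]  r_C1² + 32r_C1 − 1265 = 0  ⇒  r_C1 = 23 (r>0 drops 1)

23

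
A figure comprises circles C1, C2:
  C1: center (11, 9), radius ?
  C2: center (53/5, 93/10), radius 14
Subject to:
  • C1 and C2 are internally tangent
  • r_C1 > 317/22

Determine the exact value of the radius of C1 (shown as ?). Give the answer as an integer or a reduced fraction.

29/2

1. [int C1,C2]  r_C1² − 28r_C1 + 783/4 = 0  ⇒  r_C1 = 27/2 or 29/2
2. given r_C1 > 317/22: keep 29/2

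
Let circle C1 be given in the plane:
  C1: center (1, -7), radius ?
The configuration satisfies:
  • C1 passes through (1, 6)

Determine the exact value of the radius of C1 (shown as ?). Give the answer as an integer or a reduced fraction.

13

1. [C1∋P]  r_C1² − 169 = 0  ⇒  r_C1 = 13 (r>0 drops 1)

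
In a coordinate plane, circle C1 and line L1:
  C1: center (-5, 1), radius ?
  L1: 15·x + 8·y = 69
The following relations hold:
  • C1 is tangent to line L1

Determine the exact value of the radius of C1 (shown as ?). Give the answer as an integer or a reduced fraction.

8

1. [C1‖L1]  r_C1² − 64 = 0  ⇒  r_C1 = 8 (r>0 drops 1)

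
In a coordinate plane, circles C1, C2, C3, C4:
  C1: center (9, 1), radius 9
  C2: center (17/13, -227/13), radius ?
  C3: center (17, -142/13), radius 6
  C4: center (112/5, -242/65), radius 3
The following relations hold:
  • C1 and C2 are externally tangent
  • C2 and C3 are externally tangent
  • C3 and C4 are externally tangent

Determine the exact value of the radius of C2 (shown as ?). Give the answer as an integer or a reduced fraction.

11

1. [ext C1·C2]  r_C2² + 18r_C2 − 319 = 0  ⇒  r_C2 = 11 (r>0 drops 1)
2. [ext C2·C3]  r_C2² + 12r_C2 − 253 = 0  ⇒  r_C2 = 11 (r>0 drops 1)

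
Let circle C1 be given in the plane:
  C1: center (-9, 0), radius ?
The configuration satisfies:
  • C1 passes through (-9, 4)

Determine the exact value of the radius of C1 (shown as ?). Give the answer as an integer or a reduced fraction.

4

1. [C1∋P]  r_C1² − 16 = 0  ⇒  r_C1 = 4 (r>0 drops 1)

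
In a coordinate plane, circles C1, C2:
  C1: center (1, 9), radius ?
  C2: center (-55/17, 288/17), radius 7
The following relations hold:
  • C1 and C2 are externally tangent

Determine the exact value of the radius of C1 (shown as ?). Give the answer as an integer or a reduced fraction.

1. [ext C1·C2]  r_C1² + 14r_C1 − 32 = 0  ⇒  r_C1 = 2 (r>0 drops 1)

2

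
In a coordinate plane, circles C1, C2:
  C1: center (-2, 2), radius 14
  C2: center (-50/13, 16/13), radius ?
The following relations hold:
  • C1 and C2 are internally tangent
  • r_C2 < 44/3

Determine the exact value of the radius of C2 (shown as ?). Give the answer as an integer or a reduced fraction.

12

1. [int C1,C2]  r_C2² − 28r_C2 + 192 = 0  ⇒  r_C2 = 12 or 16
2. given r_C2 < 44/3: keep 12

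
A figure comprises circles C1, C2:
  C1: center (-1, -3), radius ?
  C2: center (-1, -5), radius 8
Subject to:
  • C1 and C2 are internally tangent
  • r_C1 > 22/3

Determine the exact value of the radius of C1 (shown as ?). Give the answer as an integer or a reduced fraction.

1. [int C1,C2]  r_C1² − 16r_C1 + 60 = 0  ⇒  r_C1 = 6 or 10
2. given r_C1 > 22/3: keep 10

10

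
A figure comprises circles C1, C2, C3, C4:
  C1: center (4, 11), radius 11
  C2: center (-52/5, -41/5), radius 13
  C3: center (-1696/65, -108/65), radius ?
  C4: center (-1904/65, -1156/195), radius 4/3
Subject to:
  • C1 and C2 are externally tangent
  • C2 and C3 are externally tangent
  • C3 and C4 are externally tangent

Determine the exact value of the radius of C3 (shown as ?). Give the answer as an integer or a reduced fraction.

1. [ext C2·C3]  r_C3² + 26r_C3 − 120 = 0  ⇒  r_C3 = 4 (r>0 drops 1)
2. [ext C3·C4]  r_C3² + (8/3)r_C3 − 80/3 = 0  ⇒  r_C3 = 4 (r>0 drops 1)

4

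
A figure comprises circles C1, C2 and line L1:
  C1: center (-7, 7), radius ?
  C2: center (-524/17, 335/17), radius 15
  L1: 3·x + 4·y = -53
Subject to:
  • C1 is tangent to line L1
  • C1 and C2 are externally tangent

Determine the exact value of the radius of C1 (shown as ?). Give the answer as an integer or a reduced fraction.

1. [C1‖L1]  r_C1² − 144 = 0  ⇒  r_C1 = 12 (r>0 drops 1)
2. [ext C1·C2]  r_C1² + 30r_C1 − 504 = 0  ⇒  r_C1 = 12 (r>0 drops 1)

12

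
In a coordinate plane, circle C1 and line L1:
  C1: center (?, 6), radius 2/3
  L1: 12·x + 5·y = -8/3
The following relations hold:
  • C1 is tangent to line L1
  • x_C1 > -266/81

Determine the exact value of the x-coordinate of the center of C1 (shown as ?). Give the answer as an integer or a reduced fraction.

1. [C1‖L1]  x_C1² + (49/9)x_C1 + 62/9 = 0  ⇒  x_C1 = -31/9 or -2
2. given x_C1 > -266/81: keep -2

-2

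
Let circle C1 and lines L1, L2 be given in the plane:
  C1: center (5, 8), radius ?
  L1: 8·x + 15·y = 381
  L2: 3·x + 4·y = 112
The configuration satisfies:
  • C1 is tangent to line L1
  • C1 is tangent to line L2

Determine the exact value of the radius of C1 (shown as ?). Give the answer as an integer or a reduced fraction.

1. [C1‖L1]  r_C1² − 169 = 0  ⇒  r_C1 = 13 (r>0 drops 1)
2. [C1‖L2]  r_C1² − 169 = 0  ⇒  r_C1 = 13 (r>0 drops 1)

13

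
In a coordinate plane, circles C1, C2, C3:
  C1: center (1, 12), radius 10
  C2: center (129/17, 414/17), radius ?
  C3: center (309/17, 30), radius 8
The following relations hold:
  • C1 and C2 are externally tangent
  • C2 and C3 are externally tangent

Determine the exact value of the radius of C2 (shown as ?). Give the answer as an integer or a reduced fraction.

4

1. [ext C1·C2]  r_C2² + 20r_C2 − 96 = 0  ⇒  r_C2 = 4 (r>0 drops 1)
2. [ext C2·C3]  r_C2² + 16r_C2 − 80 = 0  ⇒  r_C2 = 4 (r>0 drops 1)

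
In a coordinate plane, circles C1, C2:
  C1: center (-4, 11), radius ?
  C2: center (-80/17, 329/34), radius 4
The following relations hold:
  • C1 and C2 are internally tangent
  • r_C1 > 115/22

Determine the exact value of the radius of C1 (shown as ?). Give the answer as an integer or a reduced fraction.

11/2

1. [int C1,C2]  r_C1² − 8r_C1 + 55/4 = 0  ⇒  r_C1 = 5/2 or 11/2
2. given r_C1 > 115/22: keep 11/2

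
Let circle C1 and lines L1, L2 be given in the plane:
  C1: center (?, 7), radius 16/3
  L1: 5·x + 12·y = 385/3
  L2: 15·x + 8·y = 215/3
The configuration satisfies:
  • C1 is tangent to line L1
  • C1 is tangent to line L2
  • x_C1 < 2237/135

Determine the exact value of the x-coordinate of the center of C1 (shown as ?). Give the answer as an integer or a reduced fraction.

-5

1. [C1‖L1]  x_C1² − (266/15)x_C1 − 341/3 = 0  ⇒  x_C1 = -5 or 341/15
2. [C1‖L2]  x_C1² − (94/45)x_C1 − 319/9 = 0  ⇒  x_C1 = -5 or 319/45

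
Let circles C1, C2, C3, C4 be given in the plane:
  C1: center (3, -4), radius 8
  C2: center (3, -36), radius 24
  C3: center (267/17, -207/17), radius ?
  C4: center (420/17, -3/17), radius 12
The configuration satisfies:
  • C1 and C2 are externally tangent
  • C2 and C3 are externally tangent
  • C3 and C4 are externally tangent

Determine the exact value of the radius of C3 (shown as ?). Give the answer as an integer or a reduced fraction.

1. [ext C2·C3]  r_C3² + 48r_C3 − 153 = 0  ⇒  r_C3 = 3 (r>0 drops 1)
2. [ext C3·C4]  r_C3² + 24r_C3 − 81 = 0  ⇒  r_C3 = 3 (r>0 drops 1)

3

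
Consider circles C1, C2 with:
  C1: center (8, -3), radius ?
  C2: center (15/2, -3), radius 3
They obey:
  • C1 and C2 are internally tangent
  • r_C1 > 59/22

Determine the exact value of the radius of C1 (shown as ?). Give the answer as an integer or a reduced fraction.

7/2

1. [int C1,C2]  r_C1² − 6r_C1 + 35/4 = 0  ⇒  r_C1 = 5/2 or 7/2
2. given r_C1 > 59/22: keep 7/2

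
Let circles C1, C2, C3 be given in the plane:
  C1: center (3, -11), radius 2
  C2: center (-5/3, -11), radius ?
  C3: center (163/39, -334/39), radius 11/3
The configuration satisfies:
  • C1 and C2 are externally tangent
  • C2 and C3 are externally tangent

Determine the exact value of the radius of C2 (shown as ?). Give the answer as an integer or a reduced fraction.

8/3

1. [ext C1·C2]  r_C2² + 4r_C2 − 160/9 = 0  ⇒  r_C2 = 8/3 (r>0 drops 1)
2. [ext C2·C3]  r_C2² + (22/3)r_C2 − 80/3 = 0  ⇒  r_C2 = 8/3 (r>0 drops 1)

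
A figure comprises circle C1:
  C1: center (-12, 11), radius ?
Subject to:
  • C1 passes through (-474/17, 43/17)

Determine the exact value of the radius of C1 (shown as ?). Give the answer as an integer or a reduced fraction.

1. [C1∋P]  r_C1² − 324 = 0  ⇒  r_C1 = 18 (r>0 drops 1)

18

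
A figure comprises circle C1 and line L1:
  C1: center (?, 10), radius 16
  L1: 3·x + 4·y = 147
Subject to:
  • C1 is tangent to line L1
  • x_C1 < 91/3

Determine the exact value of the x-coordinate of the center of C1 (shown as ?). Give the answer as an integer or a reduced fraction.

1. [C1‖L1]  x_C1² − (214/3)x_C1 + 561 = 0  ⇒  x_C1 = 9 or 187/3
2. given x_C1 < 91/3: keep 9

9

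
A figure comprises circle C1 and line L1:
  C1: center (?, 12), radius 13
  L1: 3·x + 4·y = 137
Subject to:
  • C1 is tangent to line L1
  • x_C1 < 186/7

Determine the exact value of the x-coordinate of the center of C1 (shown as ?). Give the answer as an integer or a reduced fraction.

8

1. [C1‖L1]  x_C1² − (178/3)x_C1 + 1232/3 = 0  ⇒  x_C1 = 8 or 154/3
2. given x_C1 < 186/7: keep 8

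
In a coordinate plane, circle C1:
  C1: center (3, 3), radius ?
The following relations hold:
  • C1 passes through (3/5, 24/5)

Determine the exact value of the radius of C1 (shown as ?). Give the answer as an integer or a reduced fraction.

3

1. [C1∋P]  r_C1² − 9 = 0  ⇒  r_C1 = 3 (r>0 drops 1)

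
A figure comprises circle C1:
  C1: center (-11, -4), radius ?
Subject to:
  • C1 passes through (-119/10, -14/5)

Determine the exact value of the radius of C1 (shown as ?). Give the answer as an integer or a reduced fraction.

3/2

1. [C1∋P]  r_C1² − 9/4 = 0  ⇒  r_C1 = 3/2 (r>0 drops 1)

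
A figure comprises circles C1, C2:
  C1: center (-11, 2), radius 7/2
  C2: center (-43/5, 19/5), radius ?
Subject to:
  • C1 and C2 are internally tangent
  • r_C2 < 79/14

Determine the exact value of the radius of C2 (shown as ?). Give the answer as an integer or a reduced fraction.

1/2

1. [int C1,C2]  r_C2² − 7r_C2 + 13/4 = 0  ⇒  r_C2 = 1/2 or 13/2
2. given r_C2 < 79/14: keep 1/2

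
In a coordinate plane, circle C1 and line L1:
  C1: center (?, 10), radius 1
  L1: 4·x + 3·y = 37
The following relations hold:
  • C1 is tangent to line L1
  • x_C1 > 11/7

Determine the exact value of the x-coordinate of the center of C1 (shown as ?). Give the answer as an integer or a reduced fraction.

3

1. [C1‖L1]  x_C1² − (7/2)x_C1 + 3/2 = 0  ⇒  x_C1 = 1/2 or 3
2. given x_C1 > 11/7: keep 3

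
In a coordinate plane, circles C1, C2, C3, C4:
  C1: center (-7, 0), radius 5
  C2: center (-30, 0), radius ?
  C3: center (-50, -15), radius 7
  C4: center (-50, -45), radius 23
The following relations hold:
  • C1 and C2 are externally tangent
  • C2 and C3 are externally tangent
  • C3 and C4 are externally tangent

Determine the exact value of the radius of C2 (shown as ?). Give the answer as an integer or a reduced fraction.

1. [ext C1·C2]  r_C2² + 10r_C2 − 504 = 0  ⇒  r_C2 = 18 (r>0 drops 1)
2. [ext C2·C3]  r_C2² + 14r_C2 − 576 = 0  ⇒  r_C2 = 18 (r>0 drops 1)

18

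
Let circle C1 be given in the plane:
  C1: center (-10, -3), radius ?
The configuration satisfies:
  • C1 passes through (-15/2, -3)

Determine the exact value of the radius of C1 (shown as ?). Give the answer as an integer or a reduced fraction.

5/2

1. [C1∋P]  r_C1² − 25/4 = 0  ⇒  r_C1 = 5/2 (r>0 drops 1)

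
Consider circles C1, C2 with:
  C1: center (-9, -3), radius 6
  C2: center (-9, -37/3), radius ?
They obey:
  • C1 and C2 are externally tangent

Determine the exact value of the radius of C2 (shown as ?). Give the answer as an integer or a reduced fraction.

1. [ext C1·C2]  r_C2² + 12r_C2 − 460/9 = 0  ⇒  r_C2 = 10/3 (r>0 drops 1)

10/3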